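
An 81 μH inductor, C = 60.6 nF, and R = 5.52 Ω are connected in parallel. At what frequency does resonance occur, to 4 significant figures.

71.84 kHz

ω₀ = 1/√(LC) = 1/√(8.1e-05 × 6.06e-08) = 451400 rad/s
f₀ = ω₀/(2π) = 71.84 kHz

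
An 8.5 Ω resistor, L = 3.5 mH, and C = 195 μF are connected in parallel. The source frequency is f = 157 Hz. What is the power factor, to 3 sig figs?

ω = 2πf = 986.5 rad/s
X_L = ωL = 3.45 Ω
X_C = 1/(ωC) = 5.20 Ω
Parallel: admittances add. Y = 1/R + 1/(jωL) + jωC
Y = (0.118 − j0.0973) S
|Y| = 0.153 S → |Z| = 1/|Y| = 6.55 Ω, ∠Z = −∠Y = 39.6°
cos φ = cos(39.6°) = 0.771

0.771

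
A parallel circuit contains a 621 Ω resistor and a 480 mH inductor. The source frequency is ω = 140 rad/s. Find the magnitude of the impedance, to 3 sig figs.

66.8 Ω

X_L = ωL = 67.2 Ω
Parallel: admittances add. Y = 1/R + 1/(jωL)
Y = (0.00161 − j0.0149) S
|Y| = 0.0150 S → |Z| = 1/|Y| = 66.8 Ω, ∠Z = −∠Y = 83.8°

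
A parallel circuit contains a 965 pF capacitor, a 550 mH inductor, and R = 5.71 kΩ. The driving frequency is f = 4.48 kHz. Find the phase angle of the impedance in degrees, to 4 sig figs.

ω = 2πf = 28150 rad/s
X_L = ωL = 15480 Ω
X_C = 1/(ωC) = 36810 Ω
Parallel: admittances add. Y = 1/R + 1/(jωL) + jωC
Y = (0.0001751 − j3.743e-05) S
|Y| = 0.0001791 S → |Z| = 1/|Y| = 5584 Ω, ∠Z = −∠Y = 12.06°

12.06°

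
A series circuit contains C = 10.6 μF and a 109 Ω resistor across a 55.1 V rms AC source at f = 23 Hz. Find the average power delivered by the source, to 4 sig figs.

755.5 mW

ω = 2πf = 144.5 rad/s
X_C = 1/(ωC) = 652.8 Ω
Z = 109.0 − j652.8 Ω
|Z| = √(109.0² + 652.8²) = 661.8 Ω
∠Z = arctan(-652.8/109.0) = -80.52°
I = V/|Z| = 83.25 mA
P = VI cos φ = 55.1 × 0.08325 × cos(-80.52°) = 755.5 mW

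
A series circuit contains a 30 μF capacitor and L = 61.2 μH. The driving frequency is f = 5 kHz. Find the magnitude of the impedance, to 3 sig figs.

0.862 Ω

ω = 2πf = 31420 rad/s
X_L = ωL = 1.92 Ω
X_C = 1/(ωC) = 1.06 Ω
Net reactance X = X_L − X_C = 0.862 Ω
Z = j0.862 Ω
|Z| = √(0² + 0.862²) = 0.862 Ω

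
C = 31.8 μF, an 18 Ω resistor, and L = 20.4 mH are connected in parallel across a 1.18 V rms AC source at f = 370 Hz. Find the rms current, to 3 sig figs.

90.5 mA

ω = 2πf = 2325 rad/s
X_L = ωL = 47.4 Ω
X_C = 1/(ωC) = 13.5 Ω
Parallel: admittances add. Y = 1/R + 1/(jωL) + jωC
Y = (0.0556 + j0.0528) S
|Y| = 0.0767 S → |Z| = 1/|Y| = 13.0 Ω, ∠Z = −∠Y = -43.6°
I = V/|Z| = 1.18/13.0 = 90.5 mA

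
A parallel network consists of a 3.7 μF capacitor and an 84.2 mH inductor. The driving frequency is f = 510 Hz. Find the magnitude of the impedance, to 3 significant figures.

123 Ω

ω = 2πf = 3204 rad/s
X_L = ωL = 270 Ω
X_C = 1/(ωC) = 84.3 Ω
Parallel: admittances add. Y = 1/(jωL) + jωC
Y = (0 + j0.00815) S
|Y| = 0.00815 S → |Z| = 1/|Y| = 123 Ω, ∠Z = −∠Y = -90.0°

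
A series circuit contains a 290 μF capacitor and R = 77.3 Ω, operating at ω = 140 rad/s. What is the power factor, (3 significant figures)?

X_C = 1/(ωC) = 24.6 Ω
Z = 77.3 − j24.6 Ω
|Z| = √(77.3² + 24.6²) = 81.1 Ω
∠Z = arctan(-24.6/77.3) = -17.7°
cos φ = cos(-17.7°) = 0.953

0.953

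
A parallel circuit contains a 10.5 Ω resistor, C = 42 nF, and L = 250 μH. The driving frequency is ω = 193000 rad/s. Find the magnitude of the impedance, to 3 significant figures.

10.4 Ω

X_L = ωL = 48.2 Ω
X_C = 1/(ωC) = 123 Ω
Parallel: admittances add. Y = 1/R + 1/(jωL) + jωC
Y = (0.0952 − j0.0126) S
|Y| = 0.0961 S → |Z| = 1/|Y| = 10.4 Ω, ∠Z = −∠Y = 7.55°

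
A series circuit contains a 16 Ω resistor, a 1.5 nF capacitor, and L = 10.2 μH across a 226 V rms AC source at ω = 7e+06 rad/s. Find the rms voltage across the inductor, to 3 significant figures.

X_L = ωL = 71.4 Ω
X_C = 1/(ωC) = 95.2 Ω
Net reactance X = X_L − X_C = -23.8 Ω
Z = 16.0 − j23.8 Ω
|Z| = √(16.0² + 23.8²) = 28.7 Ω
I = V/|Z| = 7.87 A
V_L = I·|Z_L| = 7.87 × 71.4 = 562 V

562 V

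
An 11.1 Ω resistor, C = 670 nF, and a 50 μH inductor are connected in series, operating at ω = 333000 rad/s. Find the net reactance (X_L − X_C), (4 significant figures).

12.17 Ω

X_L = ωL = 16.65 Ω
X_C = 1/(ωC) = 4.482 Ω
X = 16.65 − 4.482 = 12.17 Ω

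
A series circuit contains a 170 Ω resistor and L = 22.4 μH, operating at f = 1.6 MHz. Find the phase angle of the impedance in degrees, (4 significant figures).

ω = 2πf = 1.005e+07 rad/s
X_L = ωL = 225.2 Ω
Z = 170.0 + j225.2 Ω
|Z| = √(170.0² + 225.2²) = 282.2 Ω
∠Z = arctan(225.2/170.0) = 52.95°

52.95°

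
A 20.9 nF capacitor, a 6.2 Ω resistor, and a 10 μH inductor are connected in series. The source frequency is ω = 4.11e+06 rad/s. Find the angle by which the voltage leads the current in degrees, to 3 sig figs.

X_L = ωL = 41.1 Ω
X_C = 1/(ωC) = 11.6 Ω
Net reactance X = X_L − X_C = 29.5 Ω
Z = 6.20 + j29.5 Ω
|Z| = √(6.20² + 29.5²) = 30.1 Ω
∠Z = arctan(29.5/6.20) = 78.1°

78.1°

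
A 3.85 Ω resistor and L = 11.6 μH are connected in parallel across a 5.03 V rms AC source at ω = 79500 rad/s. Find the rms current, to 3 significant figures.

5.61 A

X_L = ωL = 0.922 Ω
Parallel: admittances add. Y = 1/R + 1/(jωL)
Y = (0.260 − j1.08) S
|Y| = 1.12 S → |Z| = 1/|Y| = 0.897 Ω, ∠Z = −∠Y = 76.5°
I = V/|Z| = 5.03/0.897 = 5.61 A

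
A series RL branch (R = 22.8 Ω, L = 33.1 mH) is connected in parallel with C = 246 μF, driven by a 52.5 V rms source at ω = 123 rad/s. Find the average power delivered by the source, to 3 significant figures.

X_L = ωL = 4.07 Ω
X_C = 1/(ωC) = 33.0 Ω
Branch 1 (R+jX_L): Z₁ = 22.8 + j4.07 Ω, |Z₁| = 23.2 Ω
Branch 2 (−jX_C): Z₂ = −j33.0 Ω
Parallel: Z = Z₁Z₂/(Z₁+Z₂), |Z| = 20.8 Ω, ∠Z = -28.1°
I = V/|Z| = 2.53 A
P = VI cos φ = 52.5 × 2.53 × cos(-28.1°) = 117 W

117 W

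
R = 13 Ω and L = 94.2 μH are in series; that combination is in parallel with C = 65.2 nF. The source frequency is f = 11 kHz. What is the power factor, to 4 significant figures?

ω = 2πf = 69120 rad/s
X_L = ωL = 6.511 Ω
X_C = 1/(ωC) = 221.9 Ω
Branch 1 (R+jX_L): Z₁ = 13.00 + j6.511 Ω, |Z₁| = 14.54 Ω
Branch 2 (−jX_C): Z₂ = −j221.9 Ω
Parallel: Z = Z₁Z₂/(Z₁+Z₂), |Z| = 14.95 Ω, ∠Z = 23.15°
cos φ = cos(23.15°) = 0.9195

0.9195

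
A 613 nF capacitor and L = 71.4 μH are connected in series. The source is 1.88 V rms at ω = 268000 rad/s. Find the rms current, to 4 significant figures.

X_L = ωL = 19.14 Ω
X_C = 1/(ωC) = 6.087 Ω
Net reactance X = X_L − X_C = 13.05 Ω
Z = j13.05 Ω
|Z| = √(0² + 13.05²) = 13.05 Ω
I = V/|Z| = 1.88/13.05 = 144.1 mA

144.1 mA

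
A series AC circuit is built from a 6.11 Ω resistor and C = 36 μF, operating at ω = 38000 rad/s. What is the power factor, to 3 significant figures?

X_C = 1/(ωC) = 0.731 Ω
Z = 6.11 − j0.731 Ω
|Z| = √(6.11² + 0.731²) = 6.15 Ω
∠Z = arctan(-0.731/6.11) = -6.82°
cos φ = cos(-6.82°) = 0.993

0.993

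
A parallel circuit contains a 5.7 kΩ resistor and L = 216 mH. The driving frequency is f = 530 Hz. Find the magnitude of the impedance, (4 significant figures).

713.6 Ω

ω = 2πf = 3330 rad/s
X_L = ωL = 719.3 Ω
Parallel: admittances add. Y = 1/R + 1/(jωL)
Y = (0.0001754 − j0.001390) S
|Y| = 0.001401 S → |Z| = 1/|Y| = 713.6 Ω, ∠Z = −∠Y = 82.81°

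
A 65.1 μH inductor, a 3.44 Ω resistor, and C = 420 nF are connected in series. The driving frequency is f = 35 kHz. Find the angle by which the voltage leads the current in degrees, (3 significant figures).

ω = 2πf = 219900 rad/s
X_L = ωL = 14.3 Ω
X_C = 1/(ωC) = 10.8 Ω
Net reactance X = X_L − X_C = 3.49 Ω
Z = 3.44 + j3.49 Ω
|Z| = √(3.44² + 3.49²) = 4.90 Ω
∠Z = arctan(3.49/3.44) = 45.4°

45.4°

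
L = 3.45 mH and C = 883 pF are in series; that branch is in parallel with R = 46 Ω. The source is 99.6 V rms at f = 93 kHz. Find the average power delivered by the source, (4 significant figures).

215.7 W

ω = 2πf = 584300 rad/s
X_L = ωL = 2016 Ω
X_C = 1/(ωC) = 1938 Ω
Branch 1: Z₁ = R = 46.00 Ω
Branch 2 (series LC): Z₂ = j(X_L − X_C) = j77.86 Ω
Parallel: Z = Z₁Z₂/(Z₁+Z₂), |Z| = 39.60 Ω, ∠Z = 30.58°
I = V/|Z| = 2.515 A
P = VI cos φ = 99.6 × 2.515 × cos(30.58°) = 215.7 W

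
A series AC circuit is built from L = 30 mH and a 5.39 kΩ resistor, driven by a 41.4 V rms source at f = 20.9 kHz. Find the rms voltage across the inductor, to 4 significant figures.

24.43 V

ω = 2πf = 131300 rad/s
X_L = ωL = 3940 Ω
Z = 5390 + j3940 Ω
|Z| = √(5390² + 3940²) = 6676 Ω
I = V/|Z| = 6.201 mA
V_L = I·|Z_L| = 0.006201 × 3940 = 24.43 V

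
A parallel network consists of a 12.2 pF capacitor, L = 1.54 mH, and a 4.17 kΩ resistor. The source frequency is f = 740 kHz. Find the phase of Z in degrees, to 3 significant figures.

19.1°

ω = 2πf = 4.65e+06 rad/s
X_L = ωL = 7160 Ω
X_C = 1/(ωC) = 17600 Ω
Parallel: admittances add. Y = 1/R + 1/(jωL) + jωC
Y = (0.000240 − j8.29e-05) S
|Y| = 0.000254 S → |Z| = 1/|Y| = 3940 Ω, ∠Z = −∠Y = 19.1°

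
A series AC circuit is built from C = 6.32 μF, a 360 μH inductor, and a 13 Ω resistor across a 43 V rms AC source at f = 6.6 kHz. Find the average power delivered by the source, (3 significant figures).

82.2 W

ω = 2πf = 41470 rad/s
X_L = ωL = 14.9 Ω
X_C = 1/(ωC) = 3.82 Ω
Net reactance X = X_L − X_C = 11.1 Ω
Z = 13.0 + j11.1 Ω
|Z| = √(13.0² + 11.1²) = 17.1 Ω
∠Z = arctan(11.1/13.0) = 40.5°
I = V/|Z| = 2.51 A
P = VI cos φ = 43 × 2.51 × cos(40.5°) = 82.2 W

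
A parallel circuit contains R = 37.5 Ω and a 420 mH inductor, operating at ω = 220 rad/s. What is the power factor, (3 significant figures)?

X_L = ωL = 92.4 Ω
Parallel: admittances add. Y = 1/R + 1/(jωL)
Y = (0.0267 − j0.0108) S
|Y| = 0.0288 S → |Z| = 1/|Y| = 34.7 Ω, ∠Z = −∠Y = 22.1°
cos φ = cos(22.1°) = 0.927

0.927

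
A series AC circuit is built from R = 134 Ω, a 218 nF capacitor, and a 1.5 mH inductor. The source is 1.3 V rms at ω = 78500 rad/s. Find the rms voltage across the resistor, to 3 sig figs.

X_L = ωL = 118 Ω
X_C = 1/(ωC) = 58.4 Ω
Net reactance X = X_L − X_C = 59.3 Ω
Z = 134 + j59.3 Ω
|Z| = √(134² + 59.3²) = 147 Ω
I = V/|Z| = 8.87 mA
V_R = I·|Z_R| = 0.00887 × 134 = 1.19 V

1.19 V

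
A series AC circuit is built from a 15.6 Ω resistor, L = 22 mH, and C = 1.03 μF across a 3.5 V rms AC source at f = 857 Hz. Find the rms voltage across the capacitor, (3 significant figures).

ω = 2πf = 5385 rad/s
X_L = ωL = 118 Ω
X_C = 1/(ωC) = 180 Ω
Net reactance X = X_L − X_C = -61.8 Ω
Z = 15.6 − j61.8 Ω
|Z| = √(15.6² + 61.8²) = 63.8 Ω
I = V/|Z| = 54.9 mA
V_C = I·|Z_C| = 0.0549 × 180 = 9.89 V

9.89 V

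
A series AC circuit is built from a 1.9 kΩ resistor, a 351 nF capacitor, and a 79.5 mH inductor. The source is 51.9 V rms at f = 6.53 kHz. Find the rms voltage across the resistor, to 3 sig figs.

26.5 V

ω = 2πf = 41030 rad/s
X_L = ωL = 3260 Ω
X_C = 1/(ωC) = 69.4 Ω
Net reactance X = X_L − X_C = 3190 Ω
Z = 1900 + j3190 Ω
|Z| = √(1900² + 3190²) = 3720 Ω
I = V/|Z| = 14.0 mA
V_R = I·|Z_R| = 0.0140 × 1900 = 26.5 V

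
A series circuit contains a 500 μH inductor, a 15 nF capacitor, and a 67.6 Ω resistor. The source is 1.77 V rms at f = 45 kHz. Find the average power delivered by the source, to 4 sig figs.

ω = 2πf = 282700 rad/s
X_L = ωL = 141.4 Ω
X_C = 1/(ωC) = 235.8 Ω
Net reactance X = X_L − X_C = -94.41 Ω
Z = 67.60 − j94.41 Ω
|Z| = √(67.60² + 94.41²) = 116.1 Ω
∠Z = arctan(-94.41/67.60) = -54.40°
I = V/|Z| = 15.24 mA
P = VI cos φ = 1.77 × 0.01524 × cos(-54.40°) = 15.71 mW

15.71 mW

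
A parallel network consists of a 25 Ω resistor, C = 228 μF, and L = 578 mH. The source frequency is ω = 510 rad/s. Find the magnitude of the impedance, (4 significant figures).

X_L = ωL = 294.8 Ω
X_C = 1/(ωC) = 8.600 Ω
Parallel: admittances add. Y = 1/R + 1/(jωL) + jωC
Y = (0.04000 + j0.1129) S
|Y| = 0.1198 S → |Z| = 1/|Y| = 8.350 Ω, ∠Z = −∠Y = -70.49°

8.350 Ω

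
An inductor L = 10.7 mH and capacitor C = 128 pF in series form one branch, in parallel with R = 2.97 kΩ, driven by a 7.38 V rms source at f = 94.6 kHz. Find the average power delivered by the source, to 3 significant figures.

ω = 2πf = 594400 rad/s
X_L = ωL = 6360 Ω
X_C = 1/(ωC) = 13100 Ω
Branch 1: Z₁ = R = 2970 Ω
Branch 2 (series LC): Z₂ = j(X_L − X_C) = −j6780 Ω
Parallel: Z = Z₁Z₂/(Z₁+Z₂), |Z| = 2720 Ω, ∠Z = -23.6°
I = V/|Z| = 2.71 mA
P = VI cos φ = 7.38 × 0.00271 × cos(-23.6°) = 18.3 mW

18.3 mW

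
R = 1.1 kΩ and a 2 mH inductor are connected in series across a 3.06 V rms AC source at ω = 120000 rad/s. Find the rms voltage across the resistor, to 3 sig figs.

2.99 V

X_L = ωL = 240 Ω
Z = 1100 + j240 Ω
|Z| = √(1100² + 240²) = 1130 Ω
I = V/|Z| = 2.72 mA
V_R = I·|Z_R| = 0.00272 × 1100 = 2.99 V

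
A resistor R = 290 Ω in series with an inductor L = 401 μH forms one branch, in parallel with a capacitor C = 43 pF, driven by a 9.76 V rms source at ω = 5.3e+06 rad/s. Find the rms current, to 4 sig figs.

2.365 mA

X_L = ωL = 2125 Ω
X_C = 1/(ωC) = 4388 Ω
Branch 1 (R+jX_L): Z₁ = 290.0 + j2125 Ω, |Z₁| = 2145 Ω
Branch 2 (−jX_C): Z₂ = −j4388 Ω
Parallel: Z = Z₁Z₂/(Z₁+Z₂), |Z| = 4126 Ω, ∠Z = 74.93°
I = V/|Z| = 9.76/4126 = 2.365 mA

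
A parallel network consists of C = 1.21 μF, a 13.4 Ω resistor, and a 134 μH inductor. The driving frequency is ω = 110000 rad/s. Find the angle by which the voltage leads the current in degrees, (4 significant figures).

X_L = ωL = 14.74 Ω
X_C = 1/(ωC) = 7.513 Ω
Parallel: admittances add. Y = 1/R + 1/(jωL) + jωC
Y = (0.07463 + j0.06526) S
|Y| = 0.09913 S → |Z| = 1/|Y| = 10.09 Ω, ∠Z = −∠Y = -41.17°

-41.17°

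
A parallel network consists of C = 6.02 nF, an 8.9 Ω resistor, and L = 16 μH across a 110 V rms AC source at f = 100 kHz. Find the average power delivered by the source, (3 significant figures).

1.36 kW

ω = 2πf = 628300 rad/s
X_L = ωL = 10.1 Ω
X_C = 1/(ωC) = 264 Ω
Parallel: admittances add. Y = 1/R + 1/(jωL) + jωC
Y = (0.112 − j0.0957) S
|Y| = 0.148 S → |Z| = 1/|Y| = 6.78 Ω, ∠Z = −∠Y = 40.4°
I = V/|Z| = 16.2 A
P = VI cos φ = 110 × 16.2 × cos(40.4°) = 1.36 kW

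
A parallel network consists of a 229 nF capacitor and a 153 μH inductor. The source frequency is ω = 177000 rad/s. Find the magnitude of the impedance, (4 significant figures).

277.3 Ω

X_L = ωL = 27.08 Ω
X_C = 1/(ωC) = 24.67 Ω
Parallel: admittances add. Y = 1/(jωL) + jωC
Y = (0 + j0.003607) S
|Y| = 0.003607 S → |Z| = 1/|Y| = 277.3 Ω, ∠Z = −∠Y = -90.00°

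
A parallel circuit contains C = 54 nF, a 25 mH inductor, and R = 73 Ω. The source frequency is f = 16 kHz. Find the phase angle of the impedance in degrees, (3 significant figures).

ω = 2πf = 100500 rad/s
X_L = ωL = 2510 Ω
X_C = 1/(ωC) = 184 Ω
Parallel: admittances add. Y = 1/R + 1/(jωL) + jωC
Y = (0.0137 + j0.00503) S
|Y| = 0.0146 S → |Z| = 1/|Y| = 68.5 Ω, ∠Z = −∠Y = -20.2°

-20.2°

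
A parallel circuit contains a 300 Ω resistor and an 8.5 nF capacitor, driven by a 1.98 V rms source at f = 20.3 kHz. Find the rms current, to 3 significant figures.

ω = 2πf = 127500 rad/s
X_C = 1/(ωC) = 922 Ω
Parallel: admittances add. Y = 1/R + jωC
Y = (0.00333 + j0.00108) S
|Y| = 0.00351 S → |Z| = 1/|Y| = 285 Ω, ∠Z = −∠Y = -18.0°
I = V/|Z| = 1.98/285 = 6.94 mA

6.94 mA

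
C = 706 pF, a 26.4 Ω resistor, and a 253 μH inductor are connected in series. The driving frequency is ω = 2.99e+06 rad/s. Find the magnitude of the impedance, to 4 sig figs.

284.0 Ω

X_L = ωL = 756.5 Ω
X_C = 1/(ωC) = 473.7 Ω
Net reactance X = X_L − X_C = 282.7 Ω
Z = 26.40 + j282.7 Ω
|Z| = √(26.40² + 282.7²) = 284.0 Ω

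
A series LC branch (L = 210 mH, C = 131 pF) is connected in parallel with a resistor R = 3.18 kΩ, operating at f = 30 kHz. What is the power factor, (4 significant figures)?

ω = 2πf = 188500 rad/s
X_L = ωL = 39580 Ω
X_C = 1/(ωC) = 40500 Ω
Branch 1: Z₁ = R = 3180 Ω
Branch 2 (series LC): Z₂ = j(X_L − X_C) = −j913.4 Ω
Parallel: Z = Z₁Z₂/(Z₁+Z₂), |Z| = 877.9 Ω, ∠Z = -73.97°
cos φ = cos(-73.97°) = 0.2761

0.2761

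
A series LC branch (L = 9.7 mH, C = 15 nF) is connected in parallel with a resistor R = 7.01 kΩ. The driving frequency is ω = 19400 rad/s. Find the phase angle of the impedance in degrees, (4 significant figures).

-65.14°

X_L = ωL = 188.2 Ω
X_C = 1/(ωC) = 3436 Ω
Branch 1: Z₁ = R = 7010 Ω
Branch 2 (series LC): Z₂ = j(X_L − X_C) = −j3248 Ω
Parallel: Z = Z₁Z₂/(Z₁+Z₂), |Z| = 2947 Ω, ∠Z = -65.14°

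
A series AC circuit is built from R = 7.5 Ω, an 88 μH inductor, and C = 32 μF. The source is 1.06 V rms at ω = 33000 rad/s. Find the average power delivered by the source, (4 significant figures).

140.3 mW

X_L = ωL = 2.904 Ω
X_C = 1/(ωC) = 0.9470 Ω
Net reactance X = X_L − X_C = 1.957 Ω
Z = 7.500 + j1.957 Ω
|Z| = √(7.500² + 1.957²) = 7.751 Ω
∠Z = arctan(1.957/7.500) = 14.62°
I = V/|Z| = 136.8 mA
P = VI cos φ = 1.06 × 0.1368 × cos(14.62°) = 140.3 mW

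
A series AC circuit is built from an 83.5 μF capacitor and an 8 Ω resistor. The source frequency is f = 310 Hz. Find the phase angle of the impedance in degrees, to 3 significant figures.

ω = 2πf = 1948 rad/s
X_C = 1/(ωC) = 6.15 Ω
Z = 8.00 − j6.15 Ω
|Z| = √(8.00² + 6.15²) = 10.1 Ω
∠Z = arctan(-6.15/8.00) = -37.5°

-37.5°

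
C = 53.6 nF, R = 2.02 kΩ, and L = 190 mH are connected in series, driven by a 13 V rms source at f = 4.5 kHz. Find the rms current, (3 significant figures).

ω = 2πf = 28270 rad/s
X_L = ωL = 5370 Ω
X_C = 1/(ωC) = 660 Ω
Net reactance X = X_L − X_C = 4710 Ω
Z = 2020 + j4710 Ω
|Z| = √(2020² + 4710²) = 5130 Ω
I = V/|Z| = 13/5130 = 2.54 mA

2.54 mA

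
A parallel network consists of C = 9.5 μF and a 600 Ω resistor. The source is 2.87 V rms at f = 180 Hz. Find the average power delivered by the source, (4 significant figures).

ω = 2πf = 1131 rad/s
X_C = 1/(ωC) = 93.07 Ω
Parallel: admittances add. Y = 1/R + jωC
Y = (0.001667 + j0.01074) S
|Y| = 0.01087 S → |Z| = 1/|Y| = 91.97 Ω, ∠Z = −∠Y = -81.18°
I = V/|Z| = 31.20 mA
P = VI cos φ = 2.87 × 0.03120 × cos(-81.18°) = 13.73 mW

13.73 mW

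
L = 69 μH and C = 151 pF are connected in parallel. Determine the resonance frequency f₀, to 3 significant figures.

1.56 MHz

ω₀ = 1/√(LC) = 1/√(6.9e-05 × 1.51e-10) = 9.797e+06 rad/s
f₀ = ω₀/(2π) = 1.56 MHz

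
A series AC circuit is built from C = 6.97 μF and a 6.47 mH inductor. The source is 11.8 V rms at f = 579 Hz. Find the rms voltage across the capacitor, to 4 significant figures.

29.27 V

ω = 2πf = 3638 rad/s
X_L = ωL = 23.54 Ω
X_C = 1/(ωC) = 39.44 Ω
Net reactance X = X_L − X_C = -15.90 Ω
Z = − j15.90 Ω
|Z| = √(0² + 15.90²) = 15.90 Ω
I = V/|Z| = 742.1 mA
V_C = I·|Z_C| = 0.7421 × 39.44 = 29.27 V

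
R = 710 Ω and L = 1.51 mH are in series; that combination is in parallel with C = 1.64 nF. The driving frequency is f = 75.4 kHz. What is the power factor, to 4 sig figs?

0.9946

ω = 2πf = 473800 rad/s
X_L = ωL = 715.4 Ω
X_C = 1/(ωC) = 1287 Ω
Branch 1 (R+jX_L): Z₁ = 710.0 + j715.4 Ω, |Z₁| = 1008 Ω
Branch 2 (−jX_C): Z₂ = −j1287 Ω
Parallel: Z = Z₁Z₂/(Z₁+Z₂), |Z| = 1423 Ω, ∠Z = -5.942°
cos φ = cos(-5.942°) = 0.9946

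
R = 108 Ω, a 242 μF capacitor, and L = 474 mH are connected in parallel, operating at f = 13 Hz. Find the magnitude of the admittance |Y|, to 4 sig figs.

ω = 2πf = 81.68 rad/s
X_L = ωL = 38.72 Ω
X_C = 1/(ωC) = 50.59 Ω
Parallel: admittances add. Y = 1/R + 1/(jωL) + jωC
Y = (0.009259 − j0.006062) S
|Y| = 0.01107 S → |Z| = 1/|Y| = 90.36 Ω, ∠Z = −∠Y = 33.21°

11.07 mS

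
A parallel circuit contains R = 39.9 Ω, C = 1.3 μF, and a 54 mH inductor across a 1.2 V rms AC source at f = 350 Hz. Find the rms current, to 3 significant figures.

30.8 mA

ω = 2πf = 2199 rad/s
X_L = ωL = 119 Ω
X_C = 1/(ωC) = 350 Ω
Parallel: admittances add. Y = 1/R + 1/(jωL) + jωC
Y = (0.0251 − j0.00556) S
|Y| = 0.0257 S → |Z| = 1/|Y| = 39.0 Ω, ∠Z = −∠Y = 12.5°
I = V/|Z| = 1.2/39.0 = 30.8 mA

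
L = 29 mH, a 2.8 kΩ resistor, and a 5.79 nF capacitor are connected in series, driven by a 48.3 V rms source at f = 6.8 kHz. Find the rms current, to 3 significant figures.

ω = 2πf = 42730 rad/s
X_L = ωL = 1240 Ω
X_C = 1/(ωC) = 4040 Ω
Net reactance X = X_L − X_C = -2800 Ω
Z = 2800 − j2800 Ω
|Z| = √(2800² + 2800²) = 3960 Ω
I = V/|Z| = 48.3/3960 = 12.2 mA

12.2 mA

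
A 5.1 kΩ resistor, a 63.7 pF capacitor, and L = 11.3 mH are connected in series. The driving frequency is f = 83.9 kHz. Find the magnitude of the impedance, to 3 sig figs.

ω = 2πf = 527200 rad/s
X_L = ωL = 5960 Ω
X_C = 1/(ωC) = 29800 Ω
Net reactance X = X_L − X_C = -23800 Ω
Z = 5100 − j23800 Ω
|Z| = √(5100² + 23800²) = 24400 Ω

24400 Ω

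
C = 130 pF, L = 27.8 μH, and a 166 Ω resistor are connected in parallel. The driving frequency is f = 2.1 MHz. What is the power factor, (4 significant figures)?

0.9862

ω = 2πf = 1.319e+07 rad/s
X_L = ωL = 366.8 Ω
X_C = 1/(ωC) = 583.0 Ω
Parallel: admittances add. Y = 1/R + 1/(jωL) + jωC
Y = (0.006024 − j0.001011) S
|Y| = 0.006108 S → |Z| = 1/|Y| = 163.7 Ω, ∠Z = −∠Y = 9.526°
cos φ = cos(9.526°) = 0.9862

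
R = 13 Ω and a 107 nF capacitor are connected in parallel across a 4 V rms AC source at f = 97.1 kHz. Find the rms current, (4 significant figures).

403.6 mA

ω = 2πf = 610100 rad/s
X_C = 1/(ωC) = 15.32 Ω
Parallel: admittances add. Y = 1/R + jωC
Y = (0.07692 + j0.06528) S
|Y| = 0.1009 S → |Z| = 1/|Y| = 9.912 Ω, ∠Z = −∠Y = -40.32°
I = V/|Z| = 4/9.912 = 403.6 mA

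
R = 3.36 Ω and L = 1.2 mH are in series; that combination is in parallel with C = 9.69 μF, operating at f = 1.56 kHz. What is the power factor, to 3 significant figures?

0.808

ω = 2πf = 9802 rad/s
X_L = ωL = 11.8 Ω
X_C = 1/(ωC) = 10.5 Ω
Branch 1 (R+jX_L): Z₁ = 3.36 + j11.8 Ω, |Z₁| = 12.2 Ω
Branch 2 (−jX_C): Z₂ = −j10.5 Ω
Parallel: Z = Z₁Z₂/(Z₁+Z₂), |Z| = 36.0 Ω, ∠Z = -36.1°
cos φ = cos(-36.1°) = 0.808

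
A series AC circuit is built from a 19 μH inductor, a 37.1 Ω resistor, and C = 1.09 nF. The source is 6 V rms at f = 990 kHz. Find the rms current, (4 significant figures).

ω = 2πf = 6.22e+06 rad/s
X_L = ωL = 118.2 Ω
X_C = 1/(ωC) = 147.5 Ω
Net reactance X = X_L − X_C = -29.30 Ω
Z = 37.10 − j29.30 Ω
|Z| = √(37.10² + 29.30²) = 47.28 Ω
I = V/|Z| = 6/47.28 = 126.9 mA

126.9 mA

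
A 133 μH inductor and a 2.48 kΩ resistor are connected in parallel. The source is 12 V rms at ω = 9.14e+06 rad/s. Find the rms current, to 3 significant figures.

X_L = ωL = 1220 Ω
Parallel: admittances add. Y = 1/R + 1/(jωL)
Y = (0.000403 − j0.000823) S
|Y| = 0.000916 S → |Z| = 1/|Y| = 1090 Ω, ∠Z = −∠Y = 63.9°
I = V/|Z| = 12/1090 = 11.0 mA

11.0 mA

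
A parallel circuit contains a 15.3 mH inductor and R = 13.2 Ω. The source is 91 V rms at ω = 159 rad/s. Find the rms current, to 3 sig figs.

38.0 A

X_L = ωL = 2.43 Ω
Parallel: admittances add. Y = 1/R + 1/(jωL)
Y = (0.0758 − j0.411) S
|Y| = 0.418 S → |Z| = 1/|Y| = 2.39 Ω, ∠Z = −∠Y = 79.6°
I = V/|Z| = 91/2.39 = 38.0 A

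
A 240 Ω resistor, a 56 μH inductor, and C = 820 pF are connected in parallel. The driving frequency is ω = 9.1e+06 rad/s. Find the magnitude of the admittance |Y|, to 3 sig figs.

X_L = ωL = 510 Ω
X_C = 1/(ωC) = 134 Ω
Parallel: admittances add. Y = 1/R + 1/(jωL) + jωC
Y = (0.00417 + j0.00550) S
|Y| = 0.00690 S → |Z| = 1/|Y| = 145 Ω, ∠Z = −∠Y = -52.9°

6.90 mS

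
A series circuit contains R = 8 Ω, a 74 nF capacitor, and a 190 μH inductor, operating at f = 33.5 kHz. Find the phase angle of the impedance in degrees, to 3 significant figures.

-71.7°

ω = 2πf = 210500 rad/s
X_L = ωL = 40.0 Ω
X_C = 1/(ωC) = 64.2 Ω
Net reactance X = X_L − X_C = -24.2 Ω
Z = 8.00 − j24.2 Ω
|Z| = √(8.00² + 24.2²) = 25.5 Ω
∠Z = arctan(-24.2/8.00) = -71.7°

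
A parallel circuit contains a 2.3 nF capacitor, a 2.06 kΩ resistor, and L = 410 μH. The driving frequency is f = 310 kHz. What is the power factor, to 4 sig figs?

ω = 2πf = 1.948e+06 rad/s
X_L = ωL = 798.6 Ω
X_C = 1/(ωC) = 223.2 Ω
Parallel: admittances add. Y = 1/R + 1/(jωL) + jωC
Y = (0.0004854 + j0.003228) S
|Y| = 0.003264 S → |Z| = 1/|Y| = 306.4 Ω, ∠Z = −∠Y = -81.45°
cos φ = cos(-81.45°) = 0.1487

0.1487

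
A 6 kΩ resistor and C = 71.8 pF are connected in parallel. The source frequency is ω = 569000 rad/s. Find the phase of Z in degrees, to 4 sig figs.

-13.77°

X_C = 1/(ωC) = 24480 Ω
Parallel: admittances add. Y = 1/R + jωC
Y = (0.0001667 + j4.085e-05) S
|Y| = 0.0001716 S → |Z| = 1/|Y| = 5827 Ω, ∠Z = −∠Y = -13.77°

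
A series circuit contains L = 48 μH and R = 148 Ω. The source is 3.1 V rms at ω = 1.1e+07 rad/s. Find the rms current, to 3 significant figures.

X_L = ωL = 528 Ω
Z = 148 + j528 Ω
|Z| = √(148² + 528²) = 548 Ω
I = V/|Z| = 3.1/548 = 5.65 mA

5.65 mA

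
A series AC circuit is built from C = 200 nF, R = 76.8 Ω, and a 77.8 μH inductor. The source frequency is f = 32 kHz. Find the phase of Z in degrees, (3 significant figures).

ω = 2πf = 201100 rad/s
X_L = ωL = 15.6 Ω
X_C = 1/(ωC) = 24.9 Ω
Net reactance X = X_L − X_C = -9.23 Ω
Z = 76.8 − j9.23 Ω
|Z| = √(76.8² + 9.23²) = 77.4 Ω
∠Z = arctan(-9.23/76.8) = -6.85°

-6.85°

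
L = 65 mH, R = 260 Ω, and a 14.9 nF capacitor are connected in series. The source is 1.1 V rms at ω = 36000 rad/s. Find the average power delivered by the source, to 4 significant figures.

X_L = ωL = 2340 Ω
X_C = 1/(ωC) = 1864 Ω
Net reactance X = X_L − X_C = 475.7 Ω
Z = 260.0 + j475.7 Ω
|Z| = √(260.0² + 475.7²) = 542.1 Ω
∠Z = arctan(475.7/260.0) = 61.34°
I = V/|Z| = 2.029 mA
P = VI cos φ = 1.1 × 0.002029 × cos(61.34°) = 1.070 mW

1.070 mW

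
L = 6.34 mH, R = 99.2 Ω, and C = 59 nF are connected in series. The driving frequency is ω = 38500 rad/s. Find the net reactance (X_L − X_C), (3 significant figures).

-196 Ω

X_L = ωL = 244 Ω
X_C = 1/(ωC) = 440 Ω
X = 244 − 440 = -196 Ω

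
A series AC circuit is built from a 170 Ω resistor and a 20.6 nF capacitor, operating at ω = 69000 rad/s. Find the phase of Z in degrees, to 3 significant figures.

-76.4°

X_C = 1/(ωC) = 704 Ω
Z = 170 − j704 Ω
|Z| = √(170² + 704²) = 724 Ω
∠Z = arctan(-704/170) = -76.4°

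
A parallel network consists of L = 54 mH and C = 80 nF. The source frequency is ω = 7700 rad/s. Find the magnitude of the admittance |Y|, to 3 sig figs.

1.79 mS

X_L = ωL = 416 Ω
X_C = 1/(ωC) = 1620 Ω
Parallel: admittances add. Y = 1/(jωL) + jωC
Y = (0 − j0.00179) S
|Y| = 0.00179 S → |Z| = 1/|Y| = 559 Ω, ∠Z = −∠Y = 90.0°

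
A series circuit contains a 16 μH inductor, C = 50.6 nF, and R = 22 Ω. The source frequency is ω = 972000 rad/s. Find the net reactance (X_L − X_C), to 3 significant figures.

X_L = ωL = 15.6 Ω
X_C = 1/(ωC) = 20.3 Ω
X = 15.6 − 20.3 = -4.78 Ω

-4.78 Ω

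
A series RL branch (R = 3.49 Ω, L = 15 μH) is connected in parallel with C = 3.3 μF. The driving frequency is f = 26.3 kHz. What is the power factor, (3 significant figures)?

ω = 2πf = 165200 rad/s
X_L = ωL = 2.48 Ω
X_C = 1/(ωC) = 1.83 Ω
Branch 1 (R+jX_L): Z₁ = 3.49 + j2.48 Ω, |Z₁| = 4.28 Ω
Branch 2 (−jX_C): Z₂ = −j1.83 Ω
Parallel: Z = Z₁Z₂/(Z₁+Z₂), |Z| = 2.21 Ω, ∠Z = -65.1°
cos φ = cos(-65.1°) = 0.421

0.421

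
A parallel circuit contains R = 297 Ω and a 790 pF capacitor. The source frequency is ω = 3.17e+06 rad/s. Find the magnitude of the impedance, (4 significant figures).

238.3 Ω

X_C = 1/(ωC) = 399.3 Ω
Parallel: admittances add. Y = 1/R + jωC
Y = (0.003367 + j0.002504) S
|Y| = 0.004196 S → |Z| = 1/|Y| = 238.3 Ω, ∠Z = −∠Y = -36.64°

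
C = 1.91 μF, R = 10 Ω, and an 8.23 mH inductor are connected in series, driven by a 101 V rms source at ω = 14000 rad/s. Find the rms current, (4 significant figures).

X_L = ωL = 115.2 Ω
X_C = 1/(ωC) = 37.40 Ω
Net reactance X = X_L − X_C = 77.82 Ω
Z = 10.00 + j77.82 Ω
|Z| = √(10.00² + 77.82²) = 78.46 Ω
I = V/|Z| = 101/78.46 = 1.287 A

1.287 A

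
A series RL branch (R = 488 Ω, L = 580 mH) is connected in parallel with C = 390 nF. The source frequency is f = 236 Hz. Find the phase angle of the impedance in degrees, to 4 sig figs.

ω = 2πf = 1483 rad/s
X_L = ωL = 860.0 Ω
X_C = 1/(ωC) = 1729 Ω
Branch 1 (R+jX_L): Z₁ = 488.0 + j860.0 Ω, |Z₁| = 988.8 Ω
Branch 2 (−jX_C): Z₂ = −j1729 Ω
Parallel: Z = Z₁Z₂/(Z₁+Z₂), |Z| = 1715 Ω, ∠Z = 31.12°

31.12°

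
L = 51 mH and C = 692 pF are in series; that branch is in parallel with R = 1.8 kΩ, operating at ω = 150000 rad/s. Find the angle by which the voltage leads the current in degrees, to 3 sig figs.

X_L = ωL = 7650 Ω
X_C = 1/(ωC) = 9630 Ω
Branch 1: Z₁ = R = 1800 Ω
Branch 2 (series LC): Z₂ = j(X_L − X_C) = −j1980 Ω
Parallel: Z = Z₁Z₂/(Z₁+Z₂), |Z| = 1330 Ω, ∠Z = -42.2°

-42.2°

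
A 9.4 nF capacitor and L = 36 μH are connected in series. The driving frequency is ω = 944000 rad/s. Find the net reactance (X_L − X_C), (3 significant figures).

X_L = ωL = 34.0 Ω
X_C = 1/(ωC) = 113 Ω
X = 34.0 − 113 = -78.7 Ω

-78.7 Ω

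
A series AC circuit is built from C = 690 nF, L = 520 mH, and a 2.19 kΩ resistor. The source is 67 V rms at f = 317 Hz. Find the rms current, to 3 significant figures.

30.3 mA

ω = 2πf = 1992 rad/s
X_L = ωL = 1040 Ω
X_C = 1/(ωC) = 728 Ω
Net reactance X = X_L − X_C = 308 Ω
Z = 2190 + j308 Ω
|Z| = √(2190² + 308²) = 2210 Ω
I = V/|Z| = 67/2210 = 30.3 mA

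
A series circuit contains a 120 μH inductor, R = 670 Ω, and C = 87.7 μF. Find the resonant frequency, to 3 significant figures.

ω₀ = 1/√(LC) = 1/√(0.00012 × 8.77e-05) = 9748 rad/s
f₀ = ω₀/(2π) = 1.55 kHz

1.55 kHz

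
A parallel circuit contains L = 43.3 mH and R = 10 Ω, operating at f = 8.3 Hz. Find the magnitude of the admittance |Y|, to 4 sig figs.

454.0 mS

ω = 2πf = 52.15 rad/s
X_L = ωL = 2.258 Ω
Parallel: admittances add. Y = 1/R + 1/(jωL)
Y = (0.1000 − j0.4428) S
|Y| = 0.4540 S → |Z| = 1/|Y| = 2.203 Ω, ∠Z = −∠Y = 77.28°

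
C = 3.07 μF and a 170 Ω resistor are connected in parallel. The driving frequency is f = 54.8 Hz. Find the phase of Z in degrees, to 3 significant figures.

ω = 2πf = 344.3 rad/s
X_C = 1/(ωC) = 946 Ω
Parallel: admittances add. Y = 1/R + jωC
Y = (0.00588 + j0.00106) S
|Y| = 0.00598 S → |Z| = 1/|Y| = 167 Ω, ∠Z = −∠Y = -10.2°

-10.2°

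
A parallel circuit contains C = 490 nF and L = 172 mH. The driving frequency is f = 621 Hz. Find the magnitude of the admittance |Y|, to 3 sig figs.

ω = 2πf = 3902 rad/s
X_L = ωL = 671 Ω
X_C = 1/(ωC) = 523 Ω
Parallel: admittances add. Y = 1/(jωL) + jωC
Y = (0 + j0.000422) S
|Y| = 0.000422 S → |Z| = 1/|Y| = 2370 Ω, ∠Z = −∠Y = -90.0°

422 μS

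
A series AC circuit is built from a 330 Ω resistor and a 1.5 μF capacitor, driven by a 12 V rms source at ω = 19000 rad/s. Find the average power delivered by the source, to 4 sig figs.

X_C = 1/(ωC) = 35.09 Ω
Z = 330.0 − j35.09 Ω
|Z| = √(330.0² + 35.09²) = 331.9 Ω
∠Z = arctan(-35.09/330.0) = -6.069°
I = V/|Z| = 36.16 mA
P = VI cos φ = 12 × 0.03616 × cos(-6.069°) = 431.5 mW

431.5 mW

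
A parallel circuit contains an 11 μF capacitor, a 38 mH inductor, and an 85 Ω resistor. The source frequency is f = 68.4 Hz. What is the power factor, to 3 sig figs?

0.204

ω = 2πf = 429.8 rad/s
X_L = ωL = 16.3 Ω
X_C = 1/(ωC) = 212 Ω
Parallel: admittances add. Y = 1/R + 1/(jωL) + jωC
Y = (0.0118 − j0.0565) S
|Y| = 0.0577 S → |Z| = 1/|Y| = 17.3 Ω, ∠Z = −∠Y = 78.2°
cos φ = cos(78.2°) = 0.204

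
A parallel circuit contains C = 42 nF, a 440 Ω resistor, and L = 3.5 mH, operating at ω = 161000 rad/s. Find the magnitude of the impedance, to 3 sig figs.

X_L = ωL = 564 Ω
X_C = 1/(ωC) = 148 Ω
Parallel: admittances add. Y = 1/R + 1/(jωL) + jωC
Y = (0.00227 + j0.00499) S
|Y| = 0.00548 S → |Z| = 1/|Y| = 182 Ω, ∠Z = −∠Y = -65.5°

182 Ω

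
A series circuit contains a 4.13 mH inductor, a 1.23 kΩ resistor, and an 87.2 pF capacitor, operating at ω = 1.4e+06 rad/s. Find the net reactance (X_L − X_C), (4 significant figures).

X_L = ωL = 5782 Ω
X_C = 1/(ωC) = 8191 Ω
X = 5782 − 8191 = -2409 Ω

-2409 Ω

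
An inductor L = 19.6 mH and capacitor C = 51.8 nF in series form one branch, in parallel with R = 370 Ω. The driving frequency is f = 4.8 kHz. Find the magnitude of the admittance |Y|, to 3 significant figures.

ω = 2πf = 30160 rad/s
X_L = ωL = 591 Ω
X_C = 1/(ωC) = 640 Ω
Branch 1: Z₁ = R = 370 Ω
Branch 2 (series LC): Z₂ = j(X_L − X_C) = −j49.0 Ω
Parallel: Z = Z₁Z₂/(Z₁+Z₂), |Z| = 48.6 Ω, ∠Z = -82.5°
|Y| = 1/|Z| = 20.6 mS

20.6 mS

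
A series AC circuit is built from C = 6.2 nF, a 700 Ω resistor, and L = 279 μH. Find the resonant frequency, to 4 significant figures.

121.0 kHz

ω₀ = 1/√(LC) = 1/√(0.000279 × 6.2e-09) = 760300 rad/s
f₀ = ω₀/(2π) = 121.0 kHz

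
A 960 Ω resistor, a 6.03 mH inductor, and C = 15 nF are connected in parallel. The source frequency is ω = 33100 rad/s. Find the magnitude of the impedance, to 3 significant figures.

X_L = ωL = 200 Ω
X_C = 1/(ωC) = 2010 Ω
Parallel: admittances add. Y = 1/R + 1/(jωL) + jωC
Y = (0.00104 − j0.00451) S
|Y| = 0.00463 S → |Z| = 1/|Y| = 216 Ω, ∠Z = −∠Y = 77.0°

216 Ω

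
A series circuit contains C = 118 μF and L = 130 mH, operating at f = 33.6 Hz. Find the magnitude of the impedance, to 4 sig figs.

ω = 2πf = 211.1 rad/s
X_L = ωL = 27.44 Ω
X_C = 1/(ωC) = 40.14 Ω
Net reactance X = X_L − X_C = -12.70 Ω
Z = − j12.70 Ω
|Z| = √(0² + 12.70²) = 12.70 Ω

12.70 Ω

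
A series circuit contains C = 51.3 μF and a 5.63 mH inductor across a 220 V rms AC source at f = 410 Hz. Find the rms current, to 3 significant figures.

ω = 2πf = 2576 rad/s
X_L = ωL = 14.5 Ω
X_C = 1/(ωC) = 7.57 Ω
Net reactance X = X_L − X_C = 6.94 Ω
Z = j6.94 Ω
|Z| = √(0² + 6.94²) = 6.94 Ω
I = V/|Z| = 220/6.94 = 31.7 A

31.7 A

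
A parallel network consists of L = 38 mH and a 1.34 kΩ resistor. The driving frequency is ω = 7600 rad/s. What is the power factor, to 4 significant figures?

0.2107

X_L = ωL = 288.8 Ω
Parallel: admittances add. Y = 1/R + 1/(jωL)
Y = (0.0007463 − j0.003463) S
|Y| = 0.003542 S → |Z| = 1/|Y| = 282.3 Ω, ∠Z = −∠Y = 77.84°
cos φ = cos(77.84°) = 0.2107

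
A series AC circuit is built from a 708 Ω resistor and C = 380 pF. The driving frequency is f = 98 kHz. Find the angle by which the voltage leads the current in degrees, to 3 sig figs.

ω = 2πf = 615800 rad/s
X_C = 1/(ωC) = 4270 Ω
Z = 708 − j4270 Ω
|Z| = √(708² + 4270²) = 4330 Ω
∠Z = arctan(-4270/708) = -80.6°

-80.6°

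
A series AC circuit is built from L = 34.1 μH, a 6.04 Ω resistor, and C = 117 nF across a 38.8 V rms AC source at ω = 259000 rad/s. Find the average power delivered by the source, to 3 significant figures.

X_L = ωL = 8.83 Ω
X_C = 1/(ωC) = 33.0 Ω
Net reactance X = X_L − X_C = -24.2 Ω
Z = 6.04 − j24.2 Ω
|Z| = √(6.04² + 24.2²) = 24.9 Ω
∠Z = arctan(-24.2/6.04) = -76.0°
I = V/|Z| = 1.56 A
P = VI cos φ = 38.8 × 1.56 × cos(-76.0°) = 14.7 W

14.7 W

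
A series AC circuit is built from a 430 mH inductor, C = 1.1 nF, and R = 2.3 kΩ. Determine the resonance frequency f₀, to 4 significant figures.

ω₀ = 1/√(LC) = 1/√(0.43 × 1.1e-09) = 45980 rad/s
f₀ = ω₀/(2π) = 7.318 kHz

7.318 kHz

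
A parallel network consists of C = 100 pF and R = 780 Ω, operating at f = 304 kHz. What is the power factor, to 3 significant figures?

0.989

ω = 2πf = 1.91e+06 rad/s
X_C = 1/(ωC) = 5240 Ω
Parallel: admittances add. Y = 1/R + jωC
Y = (0.00128 + j0.000191) S
|Y| = 0.00130 S → |Z| = 1/|Y| = 771 Ω, ∠Z = −∠Y = -8.47°
cos φ = cos(-8.47°) = 0.989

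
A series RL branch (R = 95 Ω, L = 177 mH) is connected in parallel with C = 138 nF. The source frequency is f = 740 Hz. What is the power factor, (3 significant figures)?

ω = 2πf = 4650 rad/s
X_L = ωL = 823 Ω
X_C = 1/(ωC) = 1560 Ω
Branch 1 (R+jX_L): Z₁ = 95.0 + j823 Ω, |Z₁| = 828 Ω
Branch 2 (−jX_C): Z₂ = −j1560 Ω
Parallel: Z = Z₁Z₂/(Z₁+Z₂), |Z| = 1740 Ω, ∠Z = 76.1°
cos φ = cos(76.1°) = 0.241

0.241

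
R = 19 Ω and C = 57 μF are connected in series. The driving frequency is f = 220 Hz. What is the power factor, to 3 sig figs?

0.832

ω = 2πf = 1382 rad/s
X_C = 1/(ωC) = 12.7 Ω
Z = 19.0 − j12.7 Ω
|Z| = √(19.0² + 12.7²) = 22.8 Ω
∠Z = arctan(-12.7/19.0) = -33.7°
cos φ = cos(-33.7°) = 0.832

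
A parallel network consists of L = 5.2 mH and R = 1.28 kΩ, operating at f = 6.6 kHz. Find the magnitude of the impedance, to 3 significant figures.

213 Ω

ω = 2πf = 41470 rad/s
X_L = ωL = 216 Ω
Parallel: admittances add. Y = 1/R + 1/(jωL)
Y = (0.000781 − j0.00464) S
|Y| = 0.00470 S → |Z| = 1/|Y| = 213 Ω, ∠Z = −∠Y = 80.4°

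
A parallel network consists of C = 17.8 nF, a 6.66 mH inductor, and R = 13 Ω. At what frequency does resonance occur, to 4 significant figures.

ω₀ = 1/√(LC) = 1/√(0.00666 × 1.78e-08) = 91840 rad/s
f₀ = ω₀/(2π) = 14.62 kHz

14.62 kHz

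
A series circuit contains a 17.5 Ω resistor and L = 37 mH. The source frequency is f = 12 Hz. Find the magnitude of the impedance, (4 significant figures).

17.72 Ω

ω = 2πf = 75.40 rad/s
X_L = ωL = 2.790 Ω
Z = 17.50 + j2.790 Ω
|Z| = √(17.50² + 2.790²) = 17.72 Ω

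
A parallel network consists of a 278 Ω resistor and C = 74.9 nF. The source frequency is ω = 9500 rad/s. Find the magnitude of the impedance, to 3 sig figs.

273 Ω

X_C = 1/(ωC) = 1410 Ω
Parallel: admittances add. Y = 1/R + jωC
Y = (0.00360 + j0.000712) S
|Y| = 0.00367 S → |Z| = 1/|Y| = 273 Ω, ∠Z = −∠Y = -11.2°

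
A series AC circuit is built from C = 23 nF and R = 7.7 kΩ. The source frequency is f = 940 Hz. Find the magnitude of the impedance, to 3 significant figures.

ω = 2πf = 5906 rad/s
X_C = 1/(ωC) = 7360 Ω
Z = 7700 − j7360 Ω
|Z| = √(7700² + 7360²) = 10700 Ω

10700 Ω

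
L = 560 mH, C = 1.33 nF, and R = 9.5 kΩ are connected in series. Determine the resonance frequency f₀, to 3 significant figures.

5.83 kHz

ω₀ = 1/√(LC) = 1/√(0.56 × 1.33e-09) = 36640 rad/s
f₀ = ω₀/(2π) = 5.83 kHz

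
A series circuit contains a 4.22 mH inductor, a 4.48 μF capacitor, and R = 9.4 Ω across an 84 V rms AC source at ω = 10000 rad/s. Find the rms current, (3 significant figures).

X_L = ωL = 42.2 Ω
X_C = 1/(ωC) = 22.3 Ω
Net reactance X = X_L − X_C = 19.9 Ω
Z = 9.40 + j19.9 Ω
|Z| = √(9.40² + 19.9²) = 22.0 Ω
I = V/|Z| = 84/22.0 = 3.82 A

3.82 A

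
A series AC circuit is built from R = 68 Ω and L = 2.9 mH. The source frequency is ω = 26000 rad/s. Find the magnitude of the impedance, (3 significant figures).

X_L = ωL = 75.4 Ω
Z = 68.0 + j75.4 Ω
|Z| = √(68.0² + 75.4²) = 102 Ω

102 Ω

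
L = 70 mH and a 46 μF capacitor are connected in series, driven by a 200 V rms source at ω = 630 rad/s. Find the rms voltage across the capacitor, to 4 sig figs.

X_L = ωL = 44.10 Ω
X_C = 1/(ωC) = 34.51 Ω
Net reactance X = X_L − X_C = 9.593 Ω
Z = j9.593 Ω
|Z| = √(0² + 9.593²) = 9.593 Ω
I = V/|Z| = 20.85 A
V_C = I·|Z_C| = 20.85 × 34.51 = 719.4 V

719.4 V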